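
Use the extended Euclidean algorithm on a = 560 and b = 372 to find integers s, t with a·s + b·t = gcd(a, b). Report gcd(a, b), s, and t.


Euclidean algorithm on (560, 372) — divide until remainder is 0:
  560 = 1 · 372 + 188
  372 = 1 · 188 + 184
  188 = 1 · 184 + 4
  184 = 46 · 4 + 0
gcd(560, 372) = 4.
Track Bezout coefficients alongside the remainders: start with r₀ = 560 = a·1 + b·0 (s = 1, t = 0) and r₁ = 372 = a·0 + b·1 (s = 0, t = 1); each new remainder r_{k+1} = r_{k-1} − q_k·r_k inherits s_{k+1} = s_{k-1} − q_k·s_k, t_{k+1} = t_{k-1} − q_k·t_k, so r_k = a·s_k + b·t_k at every step:
  q = 1: r = 188, s = 1 − 1·0 = 1, t = 0 − 1·1 = -1  (check: 560·1 + 372·(-1) = 188)
  q = 1: r = 184, s = 0 − 1·1 = -1, t = 1 − 1·(-1) = 2  (check: 560·(-1) + 372·2 = 184)
  q = 1: r = 4, s = 1 − 1·(-1) = 2, t = -1 − 1·2 = -3  (check: 560·2 + 372·(-3) = 4)
The row with r = 4 (the gcd) gives the Bezout coefficients s = 2, t = -3.
Result: 560 · (2) + 372 · (-3) = 4.

gcd(560, 372) = 4; s = 2, t = -3 (check: 560·2 + 372·(-3) = 4).


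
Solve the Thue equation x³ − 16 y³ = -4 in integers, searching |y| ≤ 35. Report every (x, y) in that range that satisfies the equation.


The equation is x³ - 16y³ = -4. For fixed y, x³ = 16·y³ − 4, so a solution requires the RHS to be a perfect cube.
Strategy: iterate y from -35 to 35, compute RHS = 16·y³ − 4, and check whether it is a (positive or negative) perfect cube.
Check small values of y:
  y = 0: RHS = -4 is not a perfect cube.
  y = 1: RHS = 12 is not a perfect cube.
  y = -1: RHS = -20 is not a perfect cube.
  y = 2: RHS = 124 is not a perfect cube.
  y = -2: RHS = -132 is not a perfect cube.
  y = 3: RHS = 428 is not a perfect cube.
  y = -3: RHS = -436 is not a perfect cube.
Continuing the search up to |y| = 35 finds no solutions either.
No (x, y) in the scanned range satisfies the equation.

No integer solutions with |y| ≤ 35.


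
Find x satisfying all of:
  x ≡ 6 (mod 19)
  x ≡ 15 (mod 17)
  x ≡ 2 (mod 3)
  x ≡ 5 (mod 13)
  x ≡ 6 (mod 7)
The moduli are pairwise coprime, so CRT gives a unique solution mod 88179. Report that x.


Product of moduli M = 19 · 17 · 3 · 13 · 7 = 88179.
Merge one congruence at a time:
  Start: x ≡ 6 (mod 19).
  Combine with x ≡ 15 (mod 17); new modulus lcm = 323.
    Write x = 6 + 19·t and substitute into x ≡ 15 (mod 17): 19·t ≡ 15 − 6 = 9 (mod 17).
    Reduce coefficients mod 17: 2·t ≡ 9 (mod 17).
    The inverse of 2 mod 17 is 9 (since 2·9 = 18 = 1·17 + 1), so t ≡ 9·9 = 81 ≡ 13 (mod 17).
    Then x = 6 + 19·13 = 253, valid modulo lcm(19, 17) = 323: x ≡ 253 (mod 323).
  Combine with x ≡ 2 (mod 3); new modulus lcm = 969.
    Write x = 253 + 323·t and substitute into x ≡ 2 (mod 3): 323·t ≡ 2 − 253 = -251 (mod 3).
    Reduce coefficients mod 3: 2·t ≡ 1 (mod 3).
    The inverse of 2 mod 3 is 2 (since 2·2 = 4 = 1·3 + 1), so t ≡ 2·1 = 2 ≡ 2 (mod 3).
    Then x = 253 + 323·2 = 899, valid modulo lcm(323, 3) = 969: x ≡ 899 (mod 969).
  Combine with x ≡ 5 (mod 13); new modulus lcm = 12597.
    Write x = 899 + 969·t and substitute into x ≡ 5 (mod 13): 969·t ≡ 5 − 899 = -894 (mod 13).
    Reduce coefficients mod 13: 7·t ≡ 3 (mod 13).
    The inverse of 7 mod 13 is 2 (since 7·2 = 14 = 1·13 + 1), so t ≡ 2·3 = 6 ≡ 6 (mod 13).
    Then x = 899 + 969·6 = 6713, valid modulo lcm(969, 13) = 12597: x ≡ 6713 (mod 12597).
  Combine with x ≡ 6 (mod 7); new modulus lcm = 88179.
    Write x = 6713 + 12597·t and substitute into x ≡ 6 (mod 7): 12597·t ≡ 6 − 6713 = -6707 (mod 7).
    Reduce coefficients mod 7: 4·t ≡ 6 (mod 7).
    The inverse of 4 mod 7 is 2 (since 4·2 = 8 = 1·7 + 1), so t ≡ 2·6 = 12 ≡ 5 (mod 7).
    Then x = 6713 + 12597·5 = 69698, valid modulo lcm(12597, 7) = 88179: x ≡ 69698 (mod 88179).
Verify against each original: 69698 mod 19 = 6, 69698 mod 17 = 15, 69698 mod 3 = 2, 69698 mod 13 = 5, 69698 mod 7 = 6.

x ≡ 69698 (mod 88179).


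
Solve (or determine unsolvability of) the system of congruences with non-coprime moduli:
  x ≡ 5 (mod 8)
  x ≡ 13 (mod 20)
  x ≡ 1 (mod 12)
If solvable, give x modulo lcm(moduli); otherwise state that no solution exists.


Moduli 8, 20, 12 are not pairwise coprime, so CRT works modulo lcm(m_i) when all pairwise compatibility conditions hold.
Pairwise compatibility: gcd(m_i, m_j) must divide a_i - a_j for every pair.
Merge one congruence at a time:
  Start: x ≡ 5 (mod 8).
  Combine with x ≡ 13 (mod 20): gcd(8, 20) = 4; 13 - 5 = 8, which IS divisible by 4, so compatible.
    Write x = 5 + 8·t and substitute into x ≡ 13 (mod 20): 8·t ≡ 13 − 5 = 8 (mod 20).
    Divide the congruence (and modulus) by g = 4: 2·t ≡ 2 (mod 5).
    The inverse of 2 mod 5 is 3 (since 2·3 = 6 = 1·5 + 1), so t ≡ 3·2 = 6 ≡ 1 (mod 5).
    Then x = 5 + 8·1 = 13, valid modulo lcm(8, 20) = 40: x ≡ 13 (mod 40).
  Combine with x ≡ 1 (mod 12): gcd(40, 12) = 4; 1 - 13 = -12, which IS divisible by 4, so compatible.
    Write x = 13 + 40·t and substitute into x ≡ 1 (mod 12): 40·t ≡ 1 − 13 = -12 (mod 12).
    Divide the congruence (and modulus) by g = 4: 10·t ≡ -3 (mod 3).
    Reduce coefficients mod 3: 1·t ≡ 0 (mod 3).
    So t ≡ 0 (mod 3).
    Then x = 13 + 40·0 = 13, valid modulo lcm(40, 12) = 120: x ≡ 13 (mod 120).
Verify: 13 mod 8 = 5, 13 mod 20 = 13, 13 mod 12 = 1.

x ≡ 13 (mod 120).


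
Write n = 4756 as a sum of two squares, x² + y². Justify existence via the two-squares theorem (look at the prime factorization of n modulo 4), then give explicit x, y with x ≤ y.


Step 1: Factor n = 4756 = 2^2 · 29 · 41.
Step 2: Check the mod-4 condition on each prime factor: 2 = 2 (special); 29 ≡ 1 (mod 4), exponent 1; 41 ≡ 1 (mod 4), exponent 1.
All primes ≡ 3 (mod 4) appear to even exponent (or don't appear), so by the two-squares theorem n IS expressible as a sum of two squares.
Step 3: Build a representation. Group n = k² · m with k = 2 and m = 29 · 41 = 1189 (a product of primes ≡ 1 (mod 4)); a representation of m scales to one of n via (k·x)² + (k·y)² = k²(x² + y²). Each prime p ≡ 1 (mod 4) is itself a sum of two squares; find a² by testing p − a² for a perfect square:
  29: 29 − 1² = 28, 29 − 2² = 25 = 5² ⇒ 29 = 2² + 5².
  41: 41 − 1² = 40, 41 − 2² = 37, 41 − 3² = 32, 41 − 4² = 25 = 5² ⇒ 41 = 4² + 5².
  Combine using the Brahmagupta–Fibonacci identity (a² + b²)(c² + d²) = (ac − bd)² + (ad + bc)² = (ac + bd)² + (ad − bc)²:
  29 · 41 = 1189: from (2² + 5²)(4² + 5²), take (2·4 − 5·5, 2·5 + 5·4) = (8 − 25, 10 + 20) = (-17, 30); dropping signs (only squares matter) gives (17, 30); check 17² + 30² = 289 + 900 = 1189 ✓.
  Scale by k = 2: (2·17, 2·30) = (34, 60).
Step 4: Order so x ≤ y and verify: 34² + 60² = 1156 + 3600 = 4756 = n. ✓

n = 4756 = 34² + 60² (one valid representation with x ≤ y).


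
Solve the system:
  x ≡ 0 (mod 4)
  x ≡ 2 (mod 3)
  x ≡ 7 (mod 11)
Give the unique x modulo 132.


Moduli 4, 3, 11 are pairwise coprime; by CRT there is a unique solution modulo M = 4 · 3 · 11 = 132.
Solve pairwise, accumulating the modulus:
  Start with x ≡ 0 (mod 4).
  Combine with x ≡ 2 (mod 3): since gcd(4, 3) = 1, we get a unique residue mod 12.
    Write x = 0 + 4·t and substitute into x ≡ 2 (mod 3): 4·t ≡ 2 − 0 = 2 (mod 3).
    Reduce coefficients mod 3: 1·t ≡ 2 (mod 3).
    So t ≡ 2 (mod 3).
    Then x = 0 + 4·2 = 8, valid modulo lcm(4, 3) = 12: x ≡ 8 (mod 12).
  Combine with x ≡ 7 (mod 11): since gcd(12, 11) = 1, we get a unique residue mod 132.
    Write x = 8 + 12·t and substitute into x ≡ 7 (mod 11): 12·t ≡ 7 − 8 = -1 (mod 11).
    Reduce coefficients mod 11: 1·t ≡ 10 (mod 11).
    So t ≡ 10 (mod 11).
    Then x = 8 + 12·10 = 128, valid modulo lcm(12, 11) = 132: x ≡ 128 (mod 132).
Verify: 128 mod 4 = 0 ✓, 128 mod 3 = 2 ✓, 128 mod 11 = 7 ✓.

x ≡ 128 (mod 132).


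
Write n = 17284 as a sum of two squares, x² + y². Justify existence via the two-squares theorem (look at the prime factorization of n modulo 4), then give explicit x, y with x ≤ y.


Step 1: Factor n = 17284 = 2^2 · 29 · 149.
Step 2: Check the mod-4 condition on each prime factor: 2 = 2 (special); 29 ≡ 1 (mod 4), exponent 1; 149 ≡ 1 (mod 4), exponent 1.
All primes ≡ 3 (mod 4) appear to even exponent (or don't appear), so by the two-squares theorem n IS expressible as a sum of two squares.
Step 3: Build a representation. Group n = k² · m with k = 2 and m = 29 · 149 = 4321 (a product of primes ≡ 1 (mod 4)); a representation of m scales to one of n via (k·x)² + (k·y)² = k²(x² + y²). Each prime p ≡ 1 (mod 4) is itself a sum of two squares; find a² by testing p − a² for a perfect square:
  29: 29 − 1² = 28, 29 − 2² = 25 = 5² ⇒ 29 = 2² + 5².
  149: 149 − 1² = 148, 149 − 2² = 145, 149 − 3² = 140, 149 − 4² = 133, 149 − 5² = 124, 149 − 6² = 113, 149 − 7² = 100 = 10² ⇒ 149 = 7² + 10².
  Combine using the Brahmagupta–Fibonacci identity (a² + b²)(c² + d²) = (ac − bd)² + (ad + bc)² = (ac + bd)² + (ad − bc)²:
  29 · 149 = 4321: from (2² + 5²)(7² + 10²), take (2·7 − 5·10, 2·10 + 5·7) = (14 − 50, 20 + 35) = (-36, 55); dropping signs (only squares matter) gives (36, 55); check 36² + 55² = 1296 + 3025 = 4321 ✓.
  Scale by k = 2: (2·36, 2·55) = (72, 110).
Step 4: Order so x ≤ y and verify: 72² + 110² = 5184 + 12100 = 17284 = n. ✓

n = 17284 = 72² + 110² (one valid representation with x ≤ y).


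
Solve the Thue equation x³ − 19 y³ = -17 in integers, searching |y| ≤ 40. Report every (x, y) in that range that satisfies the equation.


The equation is x³ - 19y³ = -17. For fixed y, x³ = 19·y³ − 17, so a solution requires the RHS to be a perfect cube.
Strategy: iterate y from -40 to 40, compute RHS = 19·y³ − 17, and check whether it is a (positive or negative) perfect cube.
Check small values of y:
  y = 0: RHS = -17 is not a perfect cube.
  y = 1: RHS = 2 is not a perfect cube.
  y = -1: RHS = -36 is not a perfect cube.
  y = 2: RHS = 135 is not a perfect cube.
  y = -2: RHS = -169 is not a perfect cube.
  y = 3: RHS = 496 is not a perfect cube.
  y = -3: RHS = -530 is not a perfect cube.
Continuing the search up to |y| = 40 finds no solutions either.
No (x, y) in the scanned range satisfies the equation.

No integer solutions with |y| ≤ 40.


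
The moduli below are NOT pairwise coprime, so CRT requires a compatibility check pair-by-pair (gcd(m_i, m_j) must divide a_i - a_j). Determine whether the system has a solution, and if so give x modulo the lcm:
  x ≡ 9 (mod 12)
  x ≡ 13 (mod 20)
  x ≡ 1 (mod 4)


Moduli 12, 20, 4 are not pairwise coprime, so CRT works modulo lcm(m_i) when all pairwise compatibility conditions hold.
Pairwise compatibility: gcd(m_i, m_j) must divide a_i - a_j for every pair.
Merge one congruence at a time:
  Start: x ≡ 9 (mod 12).
  Combine with x ≡ 13 (mod 20): gcd(12, 20) = 4; 13 - 9 = 4, which IS divisible by 4, so compatible.
    Write x = 9 + 12·t and substitute into x ≡ 13 (mod 20): 12·t ≡ 13 − 9 = 4 (mod 20).
    Divide the congruence (and modulus) by g = 4: 3·t ≡ 1 (mod 5).
    The inverse of 3 mod 5 is 2 (since 3·2 = 6 = 1·5 + 1), so t ≡ 2·1 = 2 ≡ 2 (mod 5).
    Then x = 9 + 12·2 = 33, valid modulo lcm(12, 20) = 60: x ≡ 33 (mod 60).
  Combine with x ≡ 1 (mod 4): gcd(60, 4) = 4; 1 - 33 = -32, which IS divisible by 4, so compatible.
    Write x = 33 + 60·t and substitute into x ≡ 1 (mod 4): 60·t ≡ 1 − 33 = -32 (mod 4).
    Divide the congruence (and modulus) by g = 4: 15·t ≡ -8 (mod 1).
    Modulo 1 every t works; take t = 0.
    Then x = 33 + 60·0 = 33, valid modulo lcm(60, 4) = 60: x ≡ 33 (mod 60).
Verify: 33 mod 12 = 9, 33 mod 20 = 13, 33 mod 4 = 1.

x ≡ 33 (mod 60).


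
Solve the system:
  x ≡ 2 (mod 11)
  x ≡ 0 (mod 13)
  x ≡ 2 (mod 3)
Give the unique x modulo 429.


Moduli 11, 13, 3 are pairwise coprime; by CRT there is a unique solution modulo M = 11 · 13 · 3 = 429.
Solve pairwise, accumulating the modulus:
  Start with x ≡ 2 (mod 11).
  Combine with x ≡ 0 (mod 13): since gcd(11, 13) = 1, we get a unique residue mod 143.
    Write x = 2 + 11·t and substitute into x ≡ 0 (mod 13): 11·t ≡ 0 − 2 = -2 (mod 13).
    Reduce coefficients mod 13: 11·t ≡ 11 (mod 13).
    The inverse of 11 mod 13 is 6 (since 11·6 = 66 = 5·13 + 1), so t ≡ 6·11 = 66 ≡ 1 (mod 13).
    Then x = 2 + 11·1 = 13, valid modulo lcm(11, 13) = 143: x ≡ 13 (mod 143).
  Combine with x ≡ 2 (mod 3): since gcd(143, 3) = 1, we get a unique residue mod 429.
    Write x = 13 + 143·t and substitute into x ≡ 2 (mod 3): 143·t ≡ 2 − 13 = -11 (mod 3).
    Reduce coefficients mod 3: 2·t ≡ 1 (mod 3).
    The inverse of 2 mod 3 is 2 (since 2·2 = 4 = 1·3 + 1), so t ≡ 2·1 = 2 ≡ 2 (mod 3).
    Then x = 13 + 143·2 = 299, valid modulo lcm(143, 3) = 429: x ≡ 299 (mod 429).
Verify: 299 mod 11 = 2 ✓, 299 mod 13 = 0 ✓, 299 mod 3 = 2 ✓.

x ≡ 299 (mod 429).


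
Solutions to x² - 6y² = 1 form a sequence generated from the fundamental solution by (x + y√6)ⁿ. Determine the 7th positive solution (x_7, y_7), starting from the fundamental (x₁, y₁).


Step 1: Find the fundamental solution (x₁, y₁) of x² - 6y² = 1.
  Expand √6 as a continued fraction. a₀ = ⌊√6⌋ = 2; iterate m_{k+1} = d_k·a_k − m_k, d_{k+1} = (6 − m_{k+1}²)/d_k, a_{k+1} = ⌊(a₀ + m_{k+1})/d_{k+1}⌋ (starting m₀ = 0, d₀ = 1), with convergents p_k = a_k·p_{k-1} + p_{k-2}, q_k = a_k·q_{k-1} + q_{k-2} (p₋₁ = 1, q₋₁ = 0):
  k = 0: a₀ = 2; p₀/q₀ = 2/1; p₀² − 6·q₀² = 4 − 6 = -2.
  k = 1: m = 2, d = 2, a = ⌊(2 + 2)/2⌋ = 2; p/q = (2·2 + 1)/(2·1 + 0) = 5/2; p² − 6·q² = 25 − 24 = 1.
  The first convergent with p² − 6·q² = 1 gives the fundamental solution (x₁, y₁) = (5, 2).
Step 2: Apply the recurrence (x_{n+1}, y_{n+1}) = (x₁x_n + 6y₁y_n, x₁y_n + y₁x_n) repeatedly.
  From (x_1, y_1) = (5, 2): x_2 = 5·5 + 6·2·2 = 49; y_2 = 5·2 + 2·5 = 20.
  From (x_2, y_2) = (49, 20): x_3 = 5·49 + 6·2·20 = 485; y_3 = 5·20 + 2·49 = 198.
  From (x_3, y_3) = (485, 198): x_4 = 5·485 + 6·2·198 = 4801; y_4 = 5·198 + 2·485 = 1960.
  From (x_4, y_4) = (4801, 1960): x_5 = 5·4801 + 6·2·1960 = 47525; y_5 = 5·1960 + 2·4801 = 19402.
  From (x_5, y_5) = (47525, 19402): x_6 = 5·47525 + 6·2·19402 = 470449; y_6 = 5·19402 + 2·47525 = 192060.
  From (x_6, y_6) = (470449, 192060): x_7 = 5·470449 + 6·2·192060 = 4656965; y_7 = 5·192060 + 2·470449 = 1901198.
Step 3: Verify x_7² - 6·y_7² = 21687323011225 - 21687323011224 = 1 (should be 1). ✓

(x_1, y_1) = (5, 2); (x_7, y_7) = (4656965, 1901198).


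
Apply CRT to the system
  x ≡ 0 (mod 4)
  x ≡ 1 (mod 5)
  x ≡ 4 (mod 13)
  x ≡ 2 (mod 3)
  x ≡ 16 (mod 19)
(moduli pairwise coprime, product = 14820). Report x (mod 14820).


Product of moduli M = 4 · 5 · 13 · 3 · 19 = 14820.
Merge one congruence at a time:
  Start: x ≡ 0 (mod 4).
  Combine with x ≡ 1 (mod 5); new modulus lcm = 20.
    Write x = 0 + 4·t and substitute into x ≡ 1 (mod 5): 4·t ≡ 1 − 0 = 1 (mod 5).
    The inverse of 4 mod 5 is 4 (since 4·4 = 16 = 3·5 + 1), so t ≡ 4·1 = 4 ≡ 4 (mod 5).
    Then x = 0 + 4·4 = 16, valid modulo lcm(4, 5) = 20: x ≡ 16 (mod 20).
  Combine with x ≡ 4 (mod 13); new modulus lcm = 260.
    Write x = 16 + 20·t and substitute into x ≡ 4 (mod 13): 20·t ≡ 4 − 16 = -12 (mod 13).
    Reduce coefficients mod 13: 7·t ≡ 1 (mod 13).
    The inverse of 7 mod 13 is 2 (since 7·2 = 14 = 1·13 + 1), so t ≡ 2·1 = 2 ≡ 2 (mod 13).
    Then x = 16 + 20·2 = 56, valid modulo lcm(20, 13) = 260: x ≡ 56 (mod 260).
  Combine with x ≡ 2 (mod 3); new modulus lcm = 780.
    Write x = 56 + 260·t and substitute into x ≡ 2 (mod 3): 260·t ≡ 2 − 56 = -54 (mod 3).
    Reduce coefficients mod 3: 2·t ≡ 0 (mod 3).
    The inverse of 2 mod 3 is 2 (since 2·2 = 4 = 1·3 + 1), so t ≡ 2·0 = 0 ≡ 0 (mod 3).
    Then x = 56 + 260·0 = 56, valid modulo lcm(260, 3) = 780: x ≡ 56 (mod 780).
  Combine with x ≡ 16 (mod 19); new modulus lcm = 14820.
    Write x = 56 + 780·t and substitute into x ≡ 16 (mod 19): 780·t ≡ 16 − 56 = -40 (mod 19).
    Reduce coefficients mod 19: 1·t ≡ 17 (mod 19).
    So t ≡ 17 (mod 19).
    Then x = 56 + 780·17 = 13316, valid modulo lcm(780, 19) = 14820: x ≡ 13316 (mod 14820).
Verify against each original: 13316 mod 4 = 0, 13316 mod 5 = 1, 13316 mod 13 = 4, 13316 mod 3 = 2, 13316 mod 19 = 16.

x ≡ 13316 (mod 14820).


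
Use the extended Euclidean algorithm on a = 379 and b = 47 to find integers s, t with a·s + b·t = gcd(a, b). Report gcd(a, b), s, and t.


Euclidean algorithm on (379, 47) — divide until remainder is 0:
  379 = 8 · 47 + 3
  47 = 15 · 3 + 2
  3 = 1 · 2 + 1
  2 = 2 · 1 + 0
gcd(379, 47) = 1.
Track Bezout coefficients alongside the remainders: start with r₀ = 379 = a·1 + b·0 (s = 1, t = 0) and r₁ = 47 = a·0 + b·1 (s = 0, t = 1); each new remainder r_{k+1} = r_{k-1} − q_k·r_k inherits s_{k+1} = s_{k-1} − q_k·s_k, t_{k+1} = t_{k-1} − q_k·t_k, so r_k = a·s_k + b·t_k at every step:
  q = 8: r = 3, s = 1 − 8·0 = 1, t = 0 − 8·1 = -8  (check: 379·1 + 47·(-8) = 3)
  q = 15: r = 2, s = 0 − 15·1 = -15, t = 1 − 15·(-8) = 121  (check: 379·(-15) + 47·121 = 2)
  q = 1: r = 1, s = 1 − 1·(-15) = 16, t = -8 − 1·121 = -129  (check: 379·16 + 47·(-129) = 1)
The row with r = 1 (the gcd) gives the Bezout coefficients s = 16, t = -129.
Result: 379 · (16) + 47 · (-129) = 1.

gcd(379, 47) = 1; s = 16, t = -129 (check: 379·16 + 47·(-129) = 1).


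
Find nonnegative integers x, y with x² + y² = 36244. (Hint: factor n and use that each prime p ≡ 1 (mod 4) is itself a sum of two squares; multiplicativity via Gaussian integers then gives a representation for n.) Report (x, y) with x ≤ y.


Step 1: Factor n = 36244 = 2^2 · 13 · 17 · 41.
Step 2: Check the mod-4 condition on each prime factor: 2 = 2 (special); 13 ≡ 1 (mod 4), exponent 1; 17 ≡ 1 (mod 4), exponent 1; 41 ≡ 1 (mod 4), exponent 1.
All primes ≡ 3 (mod 4) appear to even exponent (or don't appear), so by the two-squares theorem n IS expressible as a sum of two squares.
Step 3: Build a representation. Group n = k² · m with k = 2 and m = 13 · 17 · 41 = 9061 (a product of primes ≡ 1 (mod 4)); a representation of m scales to one of n via (k·x)² + (k·y)² = k²(x² + y²). Each prime p ≡ 1 (mod 4) is itself a sum of two squares; find a² by testing p − a² for a perfect square:
  13: 13 − 1² = 12, 13 − 2² = 9 = 3² ⇒ 13 = 2² + 3².
  17: 17 − 1² = 16 = 4² ⇒ 17 = 1² + 4².
  41: 41 − 1² = 40, 41 − 2² = 37, 41 − 3² = 32, 41 − 4² = 25 = 5² ⇒ 41 = 4² + 5².
  Combine using the Brahmagupta–Fibonacci identity (a² + b²)(c² + d²) = (ac − bd)² + (ad + bc)² = (ac + bd)² + (ad − bc)²:
  13 · 17 = 221: from (2² + 3²)(1² + 4²), take (2·1 − 3·4, 2·4 + 3·1) = (2 − 12, 8 + 3) = (-10, 11); dropping signs (only squares matter) gives (10, 11); check 10² + 11² = 100 + 121 = 221 ✓.
  221 · 41 = 9061: from (10² + 11²)(4² + 5²), take (10·4 − 11·5, 10·5 + 11·4) = (40 − 55, 50 + 44) = (-15, 94); dropping signs (only squares matter) gives (15, 94); check 15² + 94² = 225 + 8836 = 9061 ✓.
  Scale by k = 2: (2·15, 2·94) = (30, 188).
Step 4: Order so x ≤ y and verify: 30² + 188² = 900 + 35344 = 36244 = n. ✓

n = 36244 = 30² + 188² (one valid representation with x ≤ y).


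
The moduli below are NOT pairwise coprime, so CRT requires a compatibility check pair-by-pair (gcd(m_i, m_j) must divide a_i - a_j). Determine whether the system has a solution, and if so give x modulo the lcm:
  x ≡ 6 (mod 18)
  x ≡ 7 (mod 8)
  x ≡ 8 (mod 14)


Moduli 18, 8, 14 are not pairwise coprime, so CRT works modulo lcm(m_i) when all pairwise compatibility conditions hold.
Pairwise compatibility: gcd(m_i, m_j) must divide a_i - a_j for every pair.
Merge one congruence at a time:
  Start: x ≡ 6 (mod 18).
  Combine with x ≡ 7 (mod 8): gcd(18, 8) = 2, and 7 - 6 = 1 is NOT divisible by 2.
    ⇒ system is inconsistent (no integer solution).

No solution (the system is inconsistent).


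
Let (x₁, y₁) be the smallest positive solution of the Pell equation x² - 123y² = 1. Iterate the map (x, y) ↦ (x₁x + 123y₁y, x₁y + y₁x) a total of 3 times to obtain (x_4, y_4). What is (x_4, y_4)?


Step 1: Find the fundamental solution (x₁, y₁) of x² - 123y² = 1.
  Expand √123 as a continued fraction. a₀ = ⌊√123⌋ = 11; iterate m_{k+1} = d_k·a_k − m_k, d_{k+1} = (123 − m_{k+1}²)/d_k, a_{k+1} = ⌊(a₀ + m_{k+1})/d_{k+1}⌋ (starting m₀ = 0, d₀ = 1), with convergents p_k = a_k·p_{k-1} + p_{k-2}, q_k = a_k·q_{k-1} + q_{k-2} (p₋₁ = 1, q₋₁ = 0):
  k = 0: a₀ = 11; p₀/q₀ = 11/1; p₀² − 123·q₀² = 121 − 123 = -2.
  k = 1: m = 11, d = 2, a = ⌊(11 + 11)/2⌋ = 11; p/q = (11·11 + 1)/(11·1 + 0) = 122/11; p² − 123·q² = 14884 − 14883 = 1.
  The first convergent with p² − 123·q² = 1 gives the fundamental solution (x₁, y₁) = (122, 11).
Step 2: Apply the recurrence (x_{n+1}, y_{n+1}) = (x₁x_n + 123y₁y_n, x₁y_n + y₁x_n) repeatedly.
  From (x_1, y_1) = (122, 11): x_2 = 122·122 + 123·11·11 = 29767; y_2 = 122·11 + 11·122 = 2684.
  From (x_2, y_2) = (29767, 2684): x_3 = 122·29767 + 123·11·2684 = 7263026; y_3 = 122·2684 + 11·29767 = 654885.
  From (x_3, y_3) = (7263026, 654885): x_4 = 122·7263026 + 123·11·654885 = 1772148577; y_4 = 122·654885 + 11·7263026 = 159789256.
Step 3: Verify x_4² - 123·y_4² = 3140510578963124929 - 3140510578963124928 = 1 (should be 1). ✓

(x_1, y_1) = (122, 11); (x_4, y_4) = (1772148577, 159789256).


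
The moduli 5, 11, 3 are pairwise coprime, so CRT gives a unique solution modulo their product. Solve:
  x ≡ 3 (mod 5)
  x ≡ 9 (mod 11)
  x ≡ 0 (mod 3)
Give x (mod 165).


Moduli 5, 11, 3 are pairwise coprime; by CRT there is a unique solution modulo M = 5 · 11 · 3 = 165.
Solve pairwise, accumulating the modulus:
  Start with x ≡ 3 (mod 5).
  Combine with x ≡ 9 (mod 11): since gcd(5, 11) = 1, we get a unique residue mod 55.
    Write x = 3 + 5·t and substitute into x ≡ 9 (mod 11): 5·t ≡ 9 − 3 = 6 (mod 11).
    The inverse of 5 mod 11 is 9 (since 5·9 = 45 = 4·11 + 1), so t ≡ 9·6 = 54 ≡ 10 (mod 11).
    Then x = 3 + 5·10 = 53, valid modulo lcm(5, 11) = 55: x ≡ 53 (mod 55).
  Combine with x ≡ 0 (mod 3): since gcd(55, 3) = 1, we get a unique residue mod 165.
    Write x = 53 + 55·t and substitute into x ≡ 0 (mod 3): 55·t ≡ 0 − 53 = -53 (mod 3).
    Reduce coefficients mod 3: 1·t ≡ 1 (mod 3).
    So t ≡ 1 (mod 3).
    Then x = 53 + 55·1 = 108, valid modulo lcm(55, 3) = 165: x ≡ 108 (mod 165).
Verify: 108 mod 5 = 3 ✓, 108 mod 11 = 9 ✓, 108 mod 3 = 0 ✓.

x ≡ 108 (mod 165).


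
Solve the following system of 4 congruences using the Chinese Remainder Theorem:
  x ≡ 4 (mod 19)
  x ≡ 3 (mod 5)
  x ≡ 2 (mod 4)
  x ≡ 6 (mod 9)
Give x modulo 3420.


Product of moduli M = 19 · 5 · 4 · 9 = 3420.
Merge one congruence at a time:
  Start: x ≡ 4 (mod 19).
  Combine with x ≡ 3 (mod 5); new modulus lcm = 95.
    Write x = 4 + 19·t and substitute into x ≡ 3 (mod 5): 19·t ≡ 3 − 4 = -1 (mod 5).
    Reduce coefficients mod 5: 4·t ≡ 4 (mod 5).
    The inverse of 4 mod 5 is 4 (since 4·4 = 16 = 3·5 + 1), so t ≡ 4·4 = 16 ≡ 1 (mod 5).
    Then x = 4 + 19·1 = 23, valid modulo lcm(19, 5) = 95: x ≡ 23 (mod 95).
  Combine with x ≡ 2 (mod 4); new modulus lcm = 380.
    Write x = 23 + 95·t and substitute into x ≡ 2 (mod 4): 95·t ≡ 2 − 23 = -21 (mod 4).
    Reduce coefficients mod 4: 3·t ≡ 3 (mod 4).
    The inverse of 3 mod 4 is 3 (since 3·3 = 9 = 2·4 + 1), so t ≡ 3·3 = 9 ≡ 1 (mod 4).
    Then x = 23 + 95·1 = 118, valid modulo lcm(95, 4) = 380: x ≡ 118 (mod 380).
  Combine with x ≡ 6 (mod 9); new modulus lcm = 3420.
    Write x = 118 + 380·t and substitute into x ≡ 6 (mod 9): 380·t ≡ 6 − 118 = -112 (mod 9).
    Reduce coefficients mod 9: 2·t ≡ 5 (mod 9).
    The inverse of 2 mod 9 is 5 (since 2·5 = 10 = 1·9 + 1), so t ≡ 5·5 = 25 ≡ 7 (mod 9).
    Then x = 118 + 380·7 = 2778, valid modulo lcm(380, 9) = 3420: x ≡ 2778 (mod 3420).
Verify against each original: 2778 mod 19 = 4, 2778 mod 5 = 3, 2778 mod 4 = 2, 2778 mod 9 = 6.

x ≡ 2778 (mod 3420).


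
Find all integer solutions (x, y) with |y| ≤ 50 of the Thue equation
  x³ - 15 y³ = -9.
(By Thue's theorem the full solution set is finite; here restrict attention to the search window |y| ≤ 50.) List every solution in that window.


The equation is x³ - 15y³ = -9. For fixed y, x³ = 15·y³ − 9, so a solution requires the RHS to be a perfect cube.
Strategy: iterate y from -50 to 50, compute RHS = 15·y³ − 9, and check whether it is a (positive or negative) perfect cube.
Check small values of y:
  y = 0: RHS = -9 is not a perfect cube.
  y = 1: RHS = 6 is not a perfect cube.
  y = -1: RHS = -24 is not a perfect cube.
  y = 2: RHS = 111 is not a perfect cube.
  y = -2: RHS = -129 is not a perfect cube.
  y = 3: RHS = 396 is not a perfect cube.
  y = -3: RHS = -414 is not a perfect cube.
Continuing the search up to |y| = 50 finds no solutions either.
No (x, y) in the scanned range satisfies the equation.

No integer solutions with |y| ≤ 50.


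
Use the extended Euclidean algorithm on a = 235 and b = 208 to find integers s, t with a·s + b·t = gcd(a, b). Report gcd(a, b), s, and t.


Euclidean algorithm on (235, 208) — divide until remainder is 0:
  235 = 1 · 208 + 27
  208 = 7 · 27 + 19
  27 = 1 · 19 + 8
  19 = 2 · 8 + 3
  8 = 2 · 3 + 2
  3 = 1 · 2 + 1
  2 = 2 · 1 + 0
gcd(235, 208) = 1.
Track Bezout coefficients alongside the remainders: start with r₀ = 235 = a·1 + b·0 (s = 1, t = 0) and r₁ = 208 = a·0 + b·1 (s = 0, t = 1); each new remainder r_{k+1} = r_{k-1} − q_k·r_k inherits s_{k+1} = s_{k-1} − q_k·s_k, t_{k+1} = t_{k-1} − q_k·t_k, so r_k = a·s_k + b·t_k at every step:
  q = 1: r = 27, s = 1 − 1·0 = 1, t = 0 − 1·1 = -1  (check: 235·1 + 208·(-1) = 27)
  q = 7: r = 19, s = 0 − 7·1 = -7, t = 1 − 7·(-1) = 8  (check: 235·(-7) + 208·8 = 19)
  q = 1: r = 8, s = 1 − 1·(-7) = 8, t = -1 − 1·8 = -9  (check: 235·8 + 208·(-9) = 8)
  q = 2: r = 3, s = -7 − 2·8 = -23, t = 8 − 2·(-9) = 26  (check: 235·(-23) + 208·26 = 3)
  q = 2: r = 2, s = 8 − 2·(-23) = 54, t = -9 − 2·26 = -61  (check: 235·54 + 208·(-61) = 2)
  q = 1: r = 1, s = -23 − 1·54 = -77, t = 26 − 1·(-61) = 87  (check: 235·(-77) + 208·87 = 1)
The row with r = 1 (the gcd) gives the Bezout coefficients s = -77, t = 87.
Result: 235 · (-77) + 208 · (87) = 1.

gcd(235, 208) = 1; s = -77, t = 87 (check: 235·(-77) + 208·87 = 1).


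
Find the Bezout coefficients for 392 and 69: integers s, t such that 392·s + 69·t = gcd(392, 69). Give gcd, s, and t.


Euclidean algorithm on (392, 69) — divide until remainder is 0:
  392 = 5 · 69 + 47
  69 = 1 · 47 + 22
  47 = 2 · 22 + 3
  22 = 7 · 3 + 1
  3 = 3 · 1 + 0
gcd(392, 69) = 1.
Track Bezout coefficients alongside the remainders: start with r₀ = 392 = a·1 + b·0 (s = 1, t = 0) and r₁ = 69 = a·0 + b·1 (s = 0, t = 1); each new remainder r_{k+1} = r_{k-1} − q_k·r_k inherits s_{k+1} = s_{k-1} − q_k·s_k, t_{k+1} = t_{k-1} − q_k·t_k, so r_k = a·s_k + b·t_k at every step:
  q = 5: r = 47, s = 1 − 5·0 = 1, t = 0 − 5·1 = -5  (check: 392·1 + 69·(-5) = 47)
  q = 1: r = 22, s = 0 − 1·1 = -1, t = 1 − 1·(-5) = 6  (check: 392·(-1) + 69·6 = 22)
  q = 2: r = 3, s = 1 − 2·(-1) = 3, t = -5 − 2·6 = -17  (check: 392·3 + 69·(-17) = 3)
  q = 7: r = 1, s = -1 − 7·3 = -22, t = 6 − 7·(-17) = 125  (check: 392·(-22) + 69·125 = 1)
The row with r = 1 (the gcd) gives the Bezout coefficients s = -22, t = 125.
Result: 392 · (-22) + 69 · (125) = 1.

gcd(392, 69) = 1; s = -22, t = 125 (check: 392·(-22) + 69·125 = 1).


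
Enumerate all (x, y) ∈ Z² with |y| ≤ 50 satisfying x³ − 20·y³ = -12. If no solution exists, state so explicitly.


The equation is x³ - 20y³ = -12. For fixed y, x³ = 20·y³ − 12, so a solution requires the RHS to be a perfect cube.
Strategy: iterate y from -50 to 50, compute RHS = 20·y³ − 12, and check whether it is a (positive or negative) perfect cube.
Check small values of y:
  y = 0: RHS = -12 is not a perfect cube.
  y = 1: RHS = 8 = (2)³ ⇒ x = 2 works.
  y = -1: RHS = -32 is not a perfect cube.
  y = 2: RHS = 148 is not a perfect cube.
  y = -2: RHS = -172 is not a perfect cube.
  y = 3: RHS = 528 is not a perfect cube.
  y = -3: RHS = -552 is not a perfect cube.
Continuing the search up to |y| = 50 finds no further solutions beyond those listed.
Collected solutions: (2, 1).

Solutions (with |y| ≤ 50): (2, 1).


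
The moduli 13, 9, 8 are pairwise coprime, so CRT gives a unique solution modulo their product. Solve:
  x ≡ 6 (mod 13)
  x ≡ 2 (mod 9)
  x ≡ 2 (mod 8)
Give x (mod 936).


Moduli 13, 9, 8 are pairwise coprime; by CRT there is a unique solution modulo M = 13 · 9 · 8 = 936.
Solve pairwise, accumulating the modulus:
  Start with x ≡ 6 (mod 13).
  Combine with x ≡ 2 (mod 9): since gcd(13, 9) = 1, we get a unique residue mod 117.
    Write x = 6 + 13·t and substitute into x ≡ 2 (mod 9): 13·t ≡ 2 − 6 = -4 (mod 9).
    Reduce coefficients mod 9: 4·t ≡ 5 (mod 9).
    The inverse of 4 mod 9 is 7 (since 4·7 = 28 = 3·9 + 1), so t ≡ 7·5 = 35 ≡ 8 (mod 9).
    Then x = 6 + 13·8 = 110, valid modulo lcm(13, 9) = 117: x ≡ 110 (mod 117).
  Combine with x ≡ 2 (mod 8): since gcd(117, 8) = 1, we get a unique residue mod 936.
    Write x = 110 + 117·t and substitute into x ≡ 2 (mod 8): 117·t ≡ 2 − 110 = -108 (mod 8).
    Reduce coefficients mod 8: 5·t ≡ 4 (mod 8).
    The inverse of 5 mod 8 is 5 (since 5·5 = 25 = 3·8 + 1), so t ≡ 5·4 = 20 ≡ 4 (mod 8).
    Then x = 110 + 117·4 = 578, valid modulo lcm(117, 8) = 936: x ≡ 578 (mod 936).
Verify: 578 mod 13 = 6 ✓, 578 mod 9 = 2 ✓, 578 mod 8 = 2 ✓.

x ≡ 578 (mod 936).


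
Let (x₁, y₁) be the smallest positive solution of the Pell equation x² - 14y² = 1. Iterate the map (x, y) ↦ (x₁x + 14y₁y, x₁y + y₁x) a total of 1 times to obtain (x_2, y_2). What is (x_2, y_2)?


Step 1: Find the fundamental solution (x₁, y₁) of x² - 14y² = 1.
  Expand √14 as a continued fraction. a₀ = ⌊√14⌋ = 3; iterate m_{k+1} = d_k·a_k − m_k, d_{k+1} = (14 − m_{k+1}²)/d_k, a_{k+1} = ⌊(a₀ + m_{k+1})/d_{k+1}⌋ (starting m₀ = 0, d₀ = 1), with convergents p_k = a_k·p_{k-1} + p_{k-2}, q_k = a_k·q_{k-1} + q_{k-2} (p₋₁ = 1, q₋₁ = 0):
  k = 0: a₀ = 3; p₀/q₀ = 3/1; p₀² − 14·q₀² = 9 − 14 = -5.
  k = 1: m = 3, d = 5, a = ⌊(3 + 3)/5⌋ = 1; p/q = (1·3 + 1)/(1·1 + 0) = 4/1; p² − 14·q² = 16 − 14 = 2.
  k = 2: m = 2, d = 2, a = ⌊(3 + 2)/2⌋ = 2; p/q = (2·4 + 3)/(2·1 + 1) = 11/3; p² − 14·q² = 121 − 126 = -5.
  k = 3: m = 2, d = 5, a = ⌊(3 + 2)/5⌋ = 1; p/q = (1·11 + 4)/(1·3 + 1) = 15/4; p² − 14·q² = 225 − 224 = 1.
  The first convergent with p² − 14·q² = 1 gives the fundamental solution (x₁, y₁) = (15, 4).
Step 2: Apply the recurrence (x_{n+1}, y_{n+1}) = (x₁x_n + 14y₁y_n, x₁y_n + y₁x_n) repeatedly.
  From (x_1, y_1) = (15, 4): x_2 = 15·15 + 14·4·4 = 449; y_2 = 15·4 + 4·15 = 120.
Step 3: Verify x_2² - 14·y_2² = 201601 - 201600 = 1 (should be 1). ✓

(x_1, y_1) = (15, 4); (x_2, y_2) = (449, 120).


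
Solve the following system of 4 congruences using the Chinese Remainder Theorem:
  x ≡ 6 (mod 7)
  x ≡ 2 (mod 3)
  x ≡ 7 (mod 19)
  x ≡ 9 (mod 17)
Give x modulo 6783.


Product of moduli M = 7 · 3 · 19 · 17 = 6783.
Merge one congruence at a time:
  Start: x ≡ 6 (mod 7).
  Combine with x ≡ 2 (mod 3); new modulus lcm = 21.
    Write x = 6 + 7·t and substitute into x ≡ 2 (mod 3): 7·t ≡ 2 − 6 = -4 (mod 3).
    Reduce coefficients mod 3: 1·t ≡ 2 (mod 3).
    So t ≡ 2 (mod 3).
    Then x = 6 + 7·2 = 20, valid modulo lcm(7, 3) = 21: x ≡ 20 (mod 21).
  Combine with x ≡ 7 (mod 19); new modulus lcm = 399.
    Write x = 20 + 21·t and substitute into x ≡ 7 (mod 19): 21·t ≡ 7 − 20 = -13 (mod 19).
    Reduce coefficients mod 19: 2·t ≡ 6 (mod 19).
    The inverse of 2 mod 19 is 10 (since 2·10 = 20 = 1·19 + 1), so t ≡ 10·6 = 60 ≡ 3 (mod 19).
    Then x = 20 + 21·3 = 83, valid modulo lcm(21, 19) = 399: x ≡ 83 (mod 399).
  Combine with x ≡ 9 (mod 17); new modulus lcm = 6783.
    Write x = 83 + 399·t and substitute into x ≡ 9 (mod 17): 399·t ≡ 9 − 83 = -74 (mod 17).
    Reduce coefficients mod 17: 8·t ≡ 11 (mod 17).
    The inverse of 8 mod 17 is 15 (since 8·15 = 120 = 7·17 + 1), so t ≡ 15·11 = 165 ≡ 12 (mod 17).
    Then x = 83 + 399·12 = 4871, valid modulo lcm(399, 17) = 6783: x ≡ 4871 (mod 6783).
Verify against each original: 4871 mod 7 = 6, 4871 mod 3 = 2, 4871 mod 19 = 7, 4871 mod 17 = 9.

x ≡ 4871 (mod 6783).


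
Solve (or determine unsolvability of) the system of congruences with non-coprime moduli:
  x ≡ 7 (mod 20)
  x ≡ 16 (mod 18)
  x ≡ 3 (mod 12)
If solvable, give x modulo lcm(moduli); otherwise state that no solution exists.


Moduli 20, 18, 12 are not pairwise coprime, so CRT works modulo lcm(m_i) when all pairwise compatibility conditions hold.
Pairwise compatibility: gcd(m_i, m_j) must divide a_i - a_j for every pair.
Merge one congruence at a time:
  Start: x ≡ 7 (mod 20).
  Combine with x ≡ 16 (mod 18): gcd(20, 18) = 2, and 16 - 7 = 9 is NOT divisible by 2.
    ⇒ system is inconsistent (no integer solution).

No solution (the system is inconsistent).


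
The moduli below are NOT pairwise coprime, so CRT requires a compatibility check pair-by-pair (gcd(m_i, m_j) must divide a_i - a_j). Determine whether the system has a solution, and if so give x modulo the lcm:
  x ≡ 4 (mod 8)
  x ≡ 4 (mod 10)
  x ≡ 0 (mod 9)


Moduli 8, 10, 9 are not pairwise coprime, so CRT works modulo lcm(m_i) when all pairwise compatibility conditions hold.
Pairwise compatibility: gcd(m_i, m_j) must divide a_i - a_j for every pair.
Merge one congruence at a time:
  Start: x ≡ 4 (mod 8).
  Combine with x ≡ 4 (mod 10): gcd(8, 10) = 2; 4 - 4 = 0, which IS divisible by 2, so compatible.
    Write x = 4 + 8·t and substitute into x ≡ 4 (mod 10): 8·t ≡ 4 − 4 = 0 (mod 10).
    Divide the congruence (and modulus) by g = 2: 4·t ≡ 0 (mod 5).
    The inverse of 4 mod 5 is 4 (since 4·4 = 16 = 3·5 + 1), so t ≡ 4·0 = 0 ≡ 0 (mod 5).
    Then x = 4 + 8·0 = 4, valid modulo lcm(8, 10) = 40: x ≡ 4 (mod 40).
  Combine with x ≡ 0 (mod 9): gcd(40, 9) = 1; 0 - 4 = -4, which IS divisible by 1, so compatible.
    Write x = 4 + 40·t and substitute into x ≡ 0 (mod 9): 40·t ≡ 0 − 4 = -4 (mod 9).
    Reduce coefficients mod 9: 4·t ≡ 5 (mod 9).
    The inverse of 4 mod 9 is 7 (since 4·7 = 28 = 3·9 + 1), so t ≡ 7·5 = 35 ≡ 8 (mod 9).
    Then x = 4 + 40·8 = 324, valid modulo lcm(40, 9) = 360: x ≡ 324 (mod 360).
Verify: 324 mod 8 = 4, 324 mod 10 = 4, 324 mod 9 = 0.

x ≡ 324 (mod 360).


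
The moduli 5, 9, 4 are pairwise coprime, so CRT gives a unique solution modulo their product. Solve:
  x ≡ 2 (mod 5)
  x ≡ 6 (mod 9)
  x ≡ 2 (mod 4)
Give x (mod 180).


Moduli 5, 9, 4 are pairwise coprime; by CRT there is a unique solution modulo M = 5 · 9 · 4 = 180.
Solve pairwise, accumulating the modulus:
  Start with x ≡ 2 (mod 5).
  Combine with x ≡ 6 (mod 9): since gcd(5, 9) = 1, we get a unique residue mod 45.
    Write x = 2 + 5·t and substitute into x ≡ 6 (mod 9): 5·t ≡ 6 − 2 = 4 (mod 9).
    The inverse of 5 mod 9 is 2 (since 5·2 = 10 = 1·9 + 1), so t ≡ 2·4 = 8 ≡ 8 (mod 9).
    Then x = 2 + 5·8 = 42, valid modulo lcm(5, 9) = 45: x ≡ 42 (mod 45).
  Combine with x ≡ 2 (mod 4): since gcd(45, 4) = 1, we get a unique residue mod 180.
    Write x = 42 + 45·t and substitute into x ≡ 2 (mod 4): 45·t ≡ 2 − 42 = -40 (mod 4).
    Reduce coefficients mod 4: 1·t ≡ 0 (mod 4).
    So t ≡ 0 (mod 4).
    Then x = 42 + 45·0 = 42, valid modulo lcm(45, 4) = 180: x ≡ 42 (mod 180).
Verify: 42 mod 5 = 2 ✓, 42 mod 9 = 6 ✓, 42 mod 4 = 2 ✓.

x ≡ 42 (mod 180).


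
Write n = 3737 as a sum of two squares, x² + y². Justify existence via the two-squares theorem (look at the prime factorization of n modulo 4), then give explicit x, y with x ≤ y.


Step 1: Factor n = 3737 = 37 · 101.
Step 2: Check the mod-4 condition on each prime factor: 37 ≡ 1 (mod 4), exponent 1; 101 ≡ 1 (mod 4), exponent 1.
All primes ≡ 3 (mod 4) appear to even exponent (or don't appear), so by the two-squares theorem n IS expressible as a sum of two squares.
Step 3: Build a representation. Here n = 37 · 101 is a product of primes ≡ 1 (mod 4). Each prime p ≡ 1 (mod 4) is itself a sum of two squares; find a² by testing p − a² for a perfect square:
  37: 37 − 1² = 36 = 6² ⇒ 37 = 1² + 6².
  101: 101 − 1² = 100 = 10² ⇒ 101 = 1² + 10².
  Combine using the Brahmagupta–Fibonacci identity (a² + b²)(c² + d²) = (ac − bd)² + (ad + bc)² = (ac + bd)² + (ad − bc)²:
  37 · 101 = 3737: from (1² + 6²)(1² + 10²), take (1·1 − 6·10, 1·10 + 6·1) = (1 − 60, 10 + 6) = (-59, 16); dropping signs (only squares matter) gives (59, 16); check 59² + 16² = 3481 + 256 = 3737 ✓.
Step 4: Order so x ≤ y and verify: 16² + 59² = 256 + 3481 = 3737 = n. ✓

n = 3737 = 16² + 59² (one valid representation with x ≤ y).


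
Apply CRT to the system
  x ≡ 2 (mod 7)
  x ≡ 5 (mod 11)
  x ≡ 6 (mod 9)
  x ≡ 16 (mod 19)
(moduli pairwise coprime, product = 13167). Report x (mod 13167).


Product of moduli M = 7 · 11 · 9 · 19 = 13167.
Merge one congruence at a time:
  Start: x ≡ 2 (mod 7).
  Combine with x ≡ 5 (mod 11); new modulus lcm = 77.
    Write x = 2 + 7·t and substitute into x ≡ 5 (mod 11): 7·t ≡ 5 − 2 = 3 (mod 11).
    The inverse of 7 mod 11 is 8 (since 7·8 = 56 = 5·11 + 1), so t ≡ 8·3 = 24 ≡ 2 (mod 11).
    Then x = 2 + 7·2 = 16, valid modulo lcm(7, 11) = 77: x ≡ 16 (mod 77).
  Combine with x ≡ 6 (mod 9); new modulus lcm = 693.
    Write x = 16 + 77·t and substitute into x ≡ 6 (mod 9): 77·t ≡ 6 − 16 = -10 (mod 9).
    Reduce coefficients mod 9: 5·t ≡ 8 (mod 9).
    The inverse of 5 mod 9 is 2 (since 5·2 = 10 = 1·9 + 1), so t ≡ 2·8 = 16 ≡ 7 (mod 9).
    Then x = 16 + 77·7 = 555, valid modulo lcm(77, 9) = 693: x ≡ 555 (mod 693).
  Combine with x ≡ 16 (mod 19); new modulus lcm = 13167.
    Write x = 555 + 693·t and substitute into x ≡ 16 (mod 19): 693·t ≡ 16 − 555 = -539 (mod 19).
    Reduce coefficients mod 19: 9·t ≡ 12 (mod 19).
    The inverse of 9 mod 19 is 17 (since 9·17 = 153 = 8·19 + 1), so t ≡ 17·12 = 204 ≡ 14 (mod 19).
    Then x = 555 + 693·14 = 10257, valid modulo lcm(693, 19) = 13167: x ≡ 10257 (mod 13167).
Verify against each original: 10257 mod 7 = 2, 10257 mod 11 = 5, 10257 mod 9 = 6, 10257 mod 19 = 16.

x ≡ 10257 (mod 13167).


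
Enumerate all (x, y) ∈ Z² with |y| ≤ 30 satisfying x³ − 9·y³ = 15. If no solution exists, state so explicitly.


The equation is x³ - 9y³ = 15. For fixed y, x³ = 9·y³ + 15, so a solution requires the RHS to be a perfect cube.
Strategy: iterate y from -30 to 30, compute RHS = 9·y³ + 15, and check whether it is a (positive or negative) perfect cube.
Check small values of y:
  y = 0: RHS = 15 is not a perfect cube.
  y = 1: RHS = 24 is not a perfect cube.
  y = -1: RHS = 6 is not a perfect cube.
  y = 2: RHS = 87 is not a perfect cube.
  y = -2: RHS = -57 is not a perfect cube.
  y = 3: RHS = 258 is not a perfect cube.
  y = -3: RHS = -228 is not a perfect cube.
Continuing the search up to |y| = 30 finds no solutions either.
No (x, y) in the scanned range satisfies the equation.

No integer solutions with |y| ≤ 30.


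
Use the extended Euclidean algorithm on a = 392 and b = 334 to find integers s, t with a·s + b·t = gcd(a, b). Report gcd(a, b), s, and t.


Euclidean algorithm on (392, 334) — divide until remainder is 0:
  392 = 1 · 334 + 58
  334 = 5 · 58 + 44
  58 = 1 · 44 + 14
  44 = 3 · 14 + 2
  14 = 7 · 2 + 0
gcd(392, 334) = 2.
Track Bezout coefficients alongside the remainders: start with r₀ = 392 = a·1 + b·0 (s = 1, t = 0) and r₁ = 334 = a·0 + b·1 (s = 0, t = 1); each new remainder r_{k+1} = r_{k-1} − q_k·r_k inherits s_{k+1} = s_{k-1} − q_k·s_k, t_{k+1} = t_{k-1} − q_k·t_k, so r_k = a·s_k + b·t_k at every step:
  q = 1: r = 58, s = 1 − 1·0 = 1, t = 0 − 1·1 = -1  (check: 392·1 + 334·(-1) = 58)
  q = 5: r = 44, s = 0 − 5·1 = -5, t = 1 − 5·(-1) = 6  (check: 392·(-5) + 334·6 = 44)
  q = 1: r = 14, s = 1 − 1·(-5) = 6, t = -1 − 1·6 = -7  (check: 392·6 + 334·(-7) = 14)
  q = 3: r = 2, s = -5 − 3·6 = -23, t = 6 − 3·(-7) = 27  (check: 392·(-23) + 334·27 = 2)
The row with r = 2 (the gcd) gives the Bezout coefficients s = -23, t = 27.
Result: 392 · (-23) + 334 · (27) = 2.

gcd(392, 334) = 2; s = -23, t = 27 (check: 392·(-23) + 334·27 = 2).
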